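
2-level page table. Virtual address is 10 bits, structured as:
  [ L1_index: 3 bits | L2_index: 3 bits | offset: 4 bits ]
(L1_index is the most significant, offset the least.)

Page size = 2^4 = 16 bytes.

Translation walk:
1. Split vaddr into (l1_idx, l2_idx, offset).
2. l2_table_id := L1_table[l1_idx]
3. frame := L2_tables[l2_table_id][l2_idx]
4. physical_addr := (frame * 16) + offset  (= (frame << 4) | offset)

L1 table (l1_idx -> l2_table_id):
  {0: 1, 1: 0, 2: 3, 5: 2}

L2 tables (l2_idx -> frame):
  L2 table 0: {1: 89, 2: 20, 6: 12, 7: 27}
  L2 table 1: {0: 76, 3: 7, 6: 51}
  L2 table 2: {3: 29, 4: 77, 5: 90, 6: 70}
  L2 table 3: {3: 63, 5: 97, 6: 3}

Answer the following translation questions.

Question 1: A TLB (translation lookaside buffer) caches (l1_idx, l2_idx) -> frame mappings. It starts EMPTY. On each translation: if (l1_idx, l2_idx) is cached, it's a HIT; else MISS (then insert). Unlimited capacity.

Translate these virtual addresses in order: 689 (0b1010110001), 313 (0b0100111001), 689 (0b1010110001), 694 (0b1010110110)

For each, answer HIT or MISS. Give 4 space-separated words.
vaddr=689: (5,3) not in TLB -> MISS, insert
vaddr=313: (2,3) not in TLB -> MISS, insert
vaddr=689: (5,3) in TLB -> HIT
vaddr=694: (5,3) in TLB -> HIT

Answer: MISS MISS HIT HIT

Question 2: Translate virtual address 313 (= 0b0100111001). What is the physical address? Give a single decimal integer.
vaddr = 313 = 0b0100111001
Split: l1_idx=2, l2_idx=3, offset=9
L1[2] = 3
L2[3][3] = 63
paddr = 63 * 16 + 9 = 1017

Answer: 1017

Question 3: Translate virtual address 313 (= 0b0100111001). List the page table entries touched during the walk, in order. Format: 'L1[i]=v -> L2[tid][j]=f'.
vaddr = 313 = 0b0100111001
Split: l1_idx=2, l2_idx=3, offset=9

Answer: L1[2]=3 -> L2[3][3]=63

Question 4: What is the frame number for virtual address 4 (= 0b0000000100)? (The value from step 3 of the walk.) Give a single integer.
Answer: 76

Derivation:
vaddr = 4: l1_idx=0, l2_idx=0
L1[0] = 1; L2[1][0] = 76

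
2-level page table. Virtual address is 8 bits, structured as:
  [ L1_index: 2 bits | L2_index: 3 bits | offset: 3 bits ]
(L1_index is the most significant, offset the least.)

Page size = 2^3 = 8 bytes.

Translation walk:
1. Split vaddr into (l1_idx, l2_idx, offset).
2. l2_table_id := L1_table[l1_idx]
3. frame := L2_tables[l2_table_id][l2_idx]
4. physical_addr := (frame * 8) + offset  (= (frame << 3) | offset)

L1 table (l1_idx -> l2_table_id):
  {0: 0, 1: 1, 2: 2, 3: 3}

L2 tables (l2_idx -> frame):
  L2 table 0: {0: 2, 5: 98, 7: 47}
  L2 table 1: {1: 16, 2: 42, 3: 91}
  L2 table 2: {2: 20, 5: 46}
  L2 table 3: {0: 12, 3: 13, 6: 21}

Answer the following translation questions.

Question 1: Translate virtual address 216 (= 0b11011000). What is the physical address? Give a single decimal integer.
Answer: 104

Derivation:
vaddr = 216 = 0b11011000
Split: l1_idx=3, l2_idx=3, offset=0
L1[3] = 3
L2[3][3] = 13
paddr = 13 * 8 + 0 = 104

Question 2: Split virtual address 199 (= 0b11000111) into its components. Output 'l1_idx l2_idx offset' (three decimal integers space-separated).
vaddr = 199 = 0b11000111
  top 2 bits -> l1_idx = 3
  next 3 bits -> l2_idx = 0
  bottom 3 bits -> offset = 7

Answer: 3 0 7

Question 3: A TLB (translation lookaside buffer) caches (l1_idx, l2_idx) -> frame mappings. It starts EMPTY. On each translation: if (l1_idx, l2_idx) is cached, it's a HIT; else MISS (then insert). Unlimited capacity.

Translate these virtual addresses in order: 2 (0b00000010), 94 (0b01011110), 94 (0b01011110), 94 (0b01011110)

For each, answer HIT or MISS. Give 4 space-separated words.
vaddr=2: (0,0) not in TLB -> MISS, insert
vaddr=94: (1,3) not in TLB -> MISS, insert
vaddr=94: (1,3) in TLB -> HIT
vaddr=94: (1,3) in TLB -> HIT

Answer: MISS MISS HIT HIT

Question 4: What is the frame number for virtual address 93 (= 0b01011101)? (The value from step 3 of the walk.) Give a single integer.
Answer: 91

Derivation:
vaddr = 93: l1_idx=1, l2_idx=3
L1[1] = 1; L2[1][3] = 91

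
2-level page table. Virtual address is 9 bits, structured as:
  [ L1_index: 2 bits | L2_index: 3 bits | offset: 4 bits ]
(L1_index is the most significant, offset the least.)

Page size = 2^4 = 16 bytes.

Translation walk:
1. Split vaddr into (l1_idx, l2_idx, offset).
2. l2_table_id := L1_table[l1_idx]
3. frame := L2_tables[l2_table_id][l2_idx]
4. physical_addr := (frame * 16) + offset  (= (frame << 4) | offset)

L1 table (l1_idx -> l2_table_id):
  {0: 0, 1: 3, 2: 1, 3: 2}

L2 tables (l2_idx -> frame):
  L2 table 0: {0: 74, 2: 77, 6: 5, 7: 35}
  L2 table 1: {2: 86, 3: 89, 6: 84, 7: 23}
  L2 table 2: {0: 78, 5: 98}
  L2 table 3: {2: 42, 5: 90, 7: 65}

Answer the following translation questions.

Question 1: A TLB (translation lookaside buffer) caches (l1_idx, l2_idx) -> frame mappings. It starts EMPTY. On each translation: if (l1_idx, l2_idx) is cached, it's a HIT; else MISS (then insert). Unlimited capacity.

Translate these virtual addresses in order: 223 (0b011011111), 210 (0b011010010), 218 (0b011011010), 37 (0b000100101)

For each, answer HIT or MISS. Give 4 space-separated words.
vaddr=223: (1,5) not in TLB -> MISS, insert
vaddr=210: (1,5) in TLB -> HIT
vaddr=218: (1,5) in TLB -> HIT
vaddr=37: (0,2) not in TLB -> MISS, insert

Answer: MISS HIT HIT MISS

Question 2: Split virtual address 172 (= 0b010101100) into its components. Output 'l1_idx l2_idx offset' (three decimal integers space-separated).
Answer: 1 2 12

Derivation:
vaddr = 172 = 0b010101100
  top 2 bits -> l1_idx = 1
  next 3 bits -> l2_idx = 2
  bottom 4 bits -> offset = 12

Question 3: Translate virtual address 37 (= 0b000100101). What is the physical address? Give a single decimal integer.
Answer: 1237

Derivation:
vaddr = 37 = 0b000100101
Split: l1_idx=0, l2_idx=2, offset=5
L1[0] = 0
L2[0][2] = 77
paddr = 77 * 16 + 5 = 1237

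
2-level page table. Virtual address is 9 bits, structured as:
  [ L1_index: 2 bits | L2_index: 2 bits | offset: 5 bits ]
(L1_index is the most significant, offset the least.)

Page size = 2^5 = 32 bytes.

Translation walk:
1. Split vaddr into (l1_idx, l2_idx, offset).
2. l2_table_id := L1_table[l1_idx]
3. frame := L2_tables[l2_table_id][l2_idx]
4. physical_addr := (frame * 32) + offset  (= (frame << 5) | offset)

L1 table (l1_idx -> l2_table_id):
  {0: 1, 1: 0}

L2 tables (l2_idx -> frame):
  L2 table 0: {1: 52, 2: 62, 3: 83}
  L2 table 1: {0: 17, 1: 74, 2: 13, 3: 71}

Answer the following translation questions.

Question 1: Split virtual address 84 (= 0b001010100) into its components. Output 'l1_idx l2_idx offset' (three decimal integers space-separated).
vaddr = 84 = 0b001010100
  top 2 bits -> l1_idx = 0
  next 2 bits -> l2_idx = 2
  bottom 5 bits -> offset = 20

Answer: 0 2 20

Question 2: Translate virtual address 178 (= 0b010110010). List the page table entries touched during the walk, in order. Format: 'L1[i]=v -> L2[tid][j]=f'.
vaddr = 178 = 0b010110010
Split: l1_idx=1, l2_idx=1, offset=18

Answer: L1[1]=0 -> L2[0][1]=52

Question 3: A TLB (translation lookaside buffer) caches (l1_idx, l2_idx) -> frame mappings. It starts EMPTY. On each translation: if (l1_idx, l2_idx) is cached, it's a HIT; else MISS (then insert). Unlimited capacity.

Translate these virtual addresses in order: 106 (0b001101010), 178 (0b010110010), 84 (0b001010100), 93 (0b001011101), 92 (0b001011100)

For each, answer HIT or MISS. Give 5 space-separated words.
Answer: MISS MISS MISS HIT HIT

Derivation:
vaddr=106: (0,3) not in TLB -> MISS, insert
vaddr=178: (1,1) not in TLB -> MISS, insert
vaddr=84: (0,2) not in TLB -> MISS, insert
vaddr=93: (0,2) in TLB -> HIT
vaddr=92: (0,2) in TLB -> HIT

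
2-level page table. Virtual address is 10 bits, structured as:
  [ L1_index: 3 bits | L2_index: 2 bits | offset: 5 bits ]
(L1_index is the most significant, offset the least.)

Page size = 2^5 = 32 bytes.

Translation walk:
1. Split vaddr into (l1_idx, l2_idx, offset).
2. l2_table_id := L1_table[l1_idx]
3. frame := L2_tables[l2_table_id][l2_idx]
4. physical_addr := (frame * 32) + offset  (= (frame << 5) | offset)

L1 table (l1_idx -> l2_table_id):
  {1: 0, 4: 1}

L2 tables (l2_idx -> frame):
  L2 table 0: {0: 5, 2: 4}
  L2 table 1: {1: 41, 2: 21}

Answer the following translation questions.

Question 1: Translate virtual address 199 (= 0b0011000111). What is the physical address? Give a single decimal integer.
vaddr = 199 = 0b0011000111
Split: l1_idx=1, l2_idx=2, offset=7
L1[1] = 0
L2[0][2] = 4
paddr = 4 * 32 + 7 = 135

Answer: 135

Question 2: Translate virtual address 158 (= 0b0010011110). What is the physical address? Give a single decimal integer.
vaddr = 158 = 0b0010011110
Split: l1_idx=1, l2_idx=0, offset=30
L1[1] = 0
L2[0][0] = 5
paddr = 5 * 32 + 30 = 190

Answer: 190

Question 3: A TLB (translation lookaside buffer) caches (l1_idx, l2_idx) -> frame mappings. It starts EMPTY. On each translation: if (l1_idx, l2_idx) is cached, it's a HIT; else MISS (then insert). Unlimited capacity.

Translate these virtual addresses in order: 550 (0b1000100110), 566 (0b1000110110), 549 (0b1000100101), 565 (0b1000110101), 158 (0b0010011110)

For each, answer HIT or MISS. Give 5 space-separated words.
Answer: MISS HIT HIT HIT MISS

Derivation:
vaddr=550: (4,1) not in TLB -> MISS, insert
vaddr=566: (4,1) in TLB -> HIT
vaddr=549: (4,1) in TLB -> HIT
vaddr=565: (4,1) in TLB -> HIT
vaddr=158: (1,0) not in TLB -> MISS, insert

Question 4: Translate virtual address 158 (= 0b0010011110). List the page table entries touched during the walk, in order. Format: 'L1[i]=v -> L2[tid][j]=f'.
vaddr = 158 = 0b0010011110
Split: l1_idx=1, l2_idx=0, offset=30

Answer: L1[1]=0 -> L2[0][0]=5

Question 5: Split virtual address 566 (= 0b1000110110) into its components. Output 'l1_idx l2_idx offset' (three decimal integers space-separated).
vaddr = 566 = 0b1000110110
  top 3 bits -> l1_idx = 4
  next 2 bits -> l2_idx = 1
  bottom 5 bits -> offset = 22

Answer: 4 1 22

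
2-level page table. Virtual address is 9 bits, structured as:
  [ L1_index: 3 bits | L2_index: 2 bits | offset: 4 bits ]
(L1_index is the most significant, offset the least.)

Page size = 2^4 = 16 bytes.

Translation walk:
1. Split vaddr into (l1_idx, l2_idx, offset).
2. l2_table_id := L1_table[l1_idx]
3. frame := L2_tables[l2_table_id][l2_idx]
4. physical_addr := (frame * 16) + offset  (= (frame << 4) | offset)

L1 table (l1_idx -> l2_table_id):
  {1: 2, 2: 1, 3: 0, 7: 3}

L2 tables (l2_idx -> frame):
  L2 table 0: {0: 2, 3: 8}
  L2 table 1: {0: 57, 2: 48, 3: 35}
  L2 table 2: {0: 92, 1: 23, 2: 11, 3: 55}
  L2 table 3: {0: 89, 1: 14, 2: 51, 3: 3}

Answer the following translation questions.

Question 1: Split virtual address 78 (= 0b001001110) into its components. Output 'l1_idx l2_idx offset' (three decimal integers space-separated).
Answer: 1 0 14

Derivation:
vaddr = 78 = 0b001001110
  top 3 bits -> l1_idx = 1
  next 2 bits -> l2_idx = 0
  bottom 4 bits -> offset = 14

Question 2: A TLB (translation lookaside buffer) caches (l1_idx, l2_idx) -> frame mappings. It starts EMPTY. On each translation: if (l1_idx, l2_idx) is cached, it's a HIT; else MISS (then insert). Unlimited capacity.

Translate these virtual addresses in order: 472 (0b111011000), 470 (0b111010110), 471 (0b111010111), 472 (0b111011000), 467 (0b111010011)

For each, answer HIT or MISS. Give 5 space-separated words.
vaddr=472: (7,1) not in TLB -> MISS, insert
vaddr=470: (7,1) in TLB -> HIT
vaddr=471: (7,1) in TLB -> HIT
vaddr=472: (7,1) in TLB -> HIT
vaddr=467: (7,1) in TLB -> HIT

Answer: MISS HIT HIT HIT HIT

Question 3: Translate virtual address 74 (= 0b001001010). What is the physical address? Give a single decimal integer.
vaddr = 74 = 0b001001010
Split: l1_idx=1, l2_idx=0, offset=10
L1[1] = 2
L2[2][0] = 92
paddr = 92 * 16 + 10 = 1482

Answer: 1482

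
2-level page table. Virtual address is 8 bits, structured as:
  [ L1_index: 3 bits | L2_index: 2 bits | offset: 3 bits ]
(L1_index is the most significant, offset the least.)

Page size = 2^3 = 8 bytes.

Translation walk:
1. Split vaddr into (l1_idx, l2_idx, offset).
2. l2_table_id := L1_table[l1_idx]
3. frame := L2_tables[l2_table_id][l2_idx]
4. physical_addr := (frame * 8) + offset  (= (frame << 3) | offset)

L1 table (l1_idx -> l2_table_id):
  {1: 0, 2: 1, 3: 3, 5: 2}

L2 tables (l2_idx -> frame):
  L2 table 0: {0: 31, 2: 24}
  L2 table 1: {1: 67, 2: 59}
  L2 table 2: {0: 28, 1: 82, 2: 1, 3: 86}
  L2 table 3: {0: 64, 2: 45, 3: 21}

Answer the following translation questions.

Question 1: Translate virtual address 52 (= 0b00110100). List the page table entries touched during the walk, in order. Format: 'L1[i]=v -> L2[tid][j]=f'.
Answer: L1[1]=0 -> L2[0][2]=24

Derivation:
vaddr = 52 = 0b00110100
Split: l1_idx=1, l2_idx=2, offset=4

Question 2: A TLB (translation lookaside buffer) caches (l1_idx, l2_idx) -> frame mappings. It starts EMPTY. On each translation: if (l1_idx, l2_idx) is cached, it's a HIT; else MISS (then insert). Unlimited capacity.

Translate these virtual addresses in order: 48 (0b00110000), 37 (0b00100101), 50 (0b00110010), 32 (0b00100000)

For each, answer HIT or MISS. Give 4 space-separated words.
vaddr=48: (1,2) not in TLB -> MISS, insert
vaddr=37: (1,0) not in TLB -> MISS, insert
vaddr=50: (1,2) in TLB -> HIT
vaddr=32: (1,0) in TLB -> HIT

Answer: MISS MISS HIT HIT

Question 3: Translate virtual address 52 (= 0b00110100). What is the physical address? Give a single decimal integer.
vaddr = 52 = 0b00110100
Split: l1_idx=1, l2_idx=2, offset=4
L1[1] = 0
L2[0][2] = 24
paddr = 24 * 8 + 4 = 196

Answer: 196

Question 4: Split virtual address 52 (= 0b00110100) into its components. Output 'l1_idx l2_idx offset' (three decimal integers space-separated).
Answer: 1 2 4

Derivation:
vaddr = 52 = 0b00110100
  top 3 bits -> l1_idx = 1
  next 2 bits -> l2_idx = 2
  bottom 3 bits -> offset = 4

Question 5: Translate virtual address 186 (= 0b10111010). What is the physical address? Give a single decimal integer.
Answer: 690

Derivation:
vaddr = 186 = 0b10111010
Split: l1_idx=5, l2_idx=3, offset=2
L1[5] = 2
L2[2][3] = 86
paddr = 86 * 8 + 2 = 690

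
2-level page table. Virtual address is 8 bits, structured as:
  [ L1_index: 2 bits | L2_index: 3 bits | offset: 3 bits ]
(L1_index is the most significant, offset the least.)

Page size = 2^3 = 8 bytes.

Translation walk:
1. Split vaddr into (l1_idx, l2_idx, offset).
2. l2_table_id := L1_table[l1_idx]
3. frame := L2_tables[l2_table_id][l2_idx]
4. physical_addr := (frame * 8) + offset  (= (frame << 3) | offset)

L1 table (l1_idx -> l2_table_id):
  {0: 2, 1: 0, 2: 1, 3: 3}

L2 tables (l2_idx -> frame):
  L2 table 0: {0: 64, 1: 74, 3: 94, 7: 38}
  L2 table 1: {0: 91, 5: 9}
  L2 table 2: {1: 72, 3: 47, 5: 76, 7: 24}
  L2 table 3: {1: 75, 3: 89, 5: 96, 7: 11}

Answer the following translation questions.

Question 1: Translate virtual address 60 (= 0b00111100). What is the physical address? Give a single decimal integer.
vaddr = 60 = 0b00111100
Split: l1_idx=0, l2_idx=7, offset=4
L1[0] = 2
L2[2][7] = 24
paddr = 24 * 8 + 4 = 196

Answer: 196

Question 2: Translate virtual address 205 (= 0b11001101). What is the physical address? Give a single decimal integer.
Answer: 605

Derivation:
vaddr = 205 = 0b11001101
Split: l1_idx=3, l2_idx=1, offset=5
L1[3] = 3
L2[3][1] = 75
paddr = 75 * 8 + 5 = 605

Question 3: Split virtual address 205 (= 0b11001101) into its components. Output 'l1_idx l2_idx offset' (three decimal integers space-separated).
vaddr = 205 = 0b11001101
  top 2 bits -> l1_idx = 3
  next 3 bits -> l2_idx = 1
  bottom 3 bits -> offset = 5

Answer: 3 1 5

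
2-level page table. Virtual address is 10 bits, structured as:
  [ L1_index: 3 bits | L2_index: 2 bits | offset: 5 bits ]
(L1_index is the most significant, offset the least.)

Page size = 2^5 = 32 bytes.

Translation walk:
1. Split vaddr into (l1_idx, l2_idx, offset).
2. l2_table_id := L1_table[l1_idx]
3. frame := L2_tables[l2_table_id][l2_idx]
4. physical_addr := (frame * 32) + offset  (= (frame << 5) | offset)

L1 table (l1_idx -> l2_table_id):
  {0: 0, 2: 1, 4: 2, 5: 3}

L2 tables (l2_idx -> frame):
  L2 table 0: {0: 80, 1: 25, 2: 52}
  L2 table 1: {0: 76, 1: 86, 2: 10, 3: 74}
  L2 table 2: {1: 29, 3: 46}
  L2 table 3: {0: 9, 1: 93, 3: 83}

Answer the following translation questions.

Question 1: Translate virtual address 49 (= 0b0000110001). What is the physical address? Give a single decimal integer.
Answer: 817

Derivation:
vaddr = 49 = 0b0000110001
Split: l1_idx=0, l2_idx=1, offset=17
L1[0] = 0
L2[0][1] = 25
paddr = 25 * 32 + 17 = 817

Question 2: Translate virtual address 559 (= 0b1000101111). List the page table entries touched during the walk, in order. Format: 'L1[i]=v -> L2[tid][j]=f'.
vaddr = 559 = 0b1000101111
Split: l1_idx=4, l2_idx=1, offset=15

Answer: L1[4]=2 -> L2[2][1]=29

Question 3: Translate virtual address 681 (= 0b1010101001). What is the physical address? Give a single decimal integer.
Answer: 2985

Derivation:
vaddr = 681 = 0b1010101001
Split: l1_idx=5, l2_idx=1, offset=9
L1[5] = 3
L2[3][1] = 93
paddr = 93 * 32 + 9 = 2985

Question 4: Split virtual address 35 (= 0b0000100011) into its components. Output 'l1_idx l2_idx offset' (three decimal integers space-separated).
vaddr = 35 = 0b0000100011
  top 3 bits -> l1_idx = 0
  next 2 bits -> l2_idx = 1
  bottom 5 bits -> offset = 3

Answer: 0 1 3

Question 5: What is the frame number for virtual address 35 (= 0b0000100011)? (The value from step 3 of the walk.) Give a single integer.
vaddr = 35: l1_idx=0, l2_idx=1
L1[0] = 0; L2[0][1] = 25

Answer: 25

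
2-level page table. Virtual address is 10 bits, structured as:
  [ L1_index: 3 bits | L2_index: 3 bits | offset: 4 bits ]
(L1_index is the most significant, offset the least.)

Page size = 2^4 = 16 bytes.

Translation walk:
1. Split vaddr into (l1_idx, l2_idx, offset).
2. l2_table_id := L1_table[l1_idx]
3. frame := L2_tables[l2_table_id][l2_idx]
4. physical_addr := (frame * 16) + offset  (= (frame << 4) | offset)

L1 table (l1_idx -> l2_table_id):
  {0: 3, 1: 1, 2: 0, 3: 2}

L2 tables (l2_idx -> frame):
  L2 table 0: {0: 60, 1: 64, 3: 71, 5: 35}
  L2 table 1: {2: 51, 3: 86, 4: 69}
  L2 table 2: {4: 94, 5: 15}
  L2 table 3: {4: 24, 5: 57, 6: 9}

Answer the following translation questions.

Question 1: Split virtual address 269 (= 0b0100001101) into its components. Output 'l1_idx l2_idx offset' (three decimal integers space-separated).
vaddr = 269 = 0b0100001101
  top 3 bits -> l1_idx = 2
  next 3 bits -> l2_idx = 0
  bottom 4 bits -> offset = 13

Answer: 2 0 13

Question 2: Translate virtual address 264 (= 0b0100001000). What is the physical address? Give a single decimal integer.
Answer: 968

Derivation:
vaddr = 264 = 0b0100001000
Split: l1_idx=2, l2_idx=0, offset=8
L1[2] = 0
L2[0][0] = 60
paddr = 60 * 16 + 8 = 968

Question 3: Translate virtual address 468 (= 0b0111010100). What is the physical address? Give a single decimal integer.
vaddr = 468 = 0b0111010100
Split: l1_idx=3, l2_idx=5, offset=4
L1[3] = 2
L2[2][5] = 15
paddr = 15 * 16 + 4 = 244

Answer: 244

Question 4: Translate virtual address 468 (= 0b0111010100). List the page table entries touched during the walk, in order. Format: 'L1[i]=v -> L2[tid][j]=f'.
Answer: L1[3]=2 -> L2[2][5]=15

Derivation:
vaddr = 468 = 0b0111010100
Split: l1_idx=3, l2_idx=5, offset=4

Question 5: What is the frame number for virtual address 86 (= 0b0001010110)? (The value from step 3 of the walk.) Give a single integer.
Answer: 57

Derivation:
vaddr = 86: l1_idx=0, l2_idx=5
L1[0] = 3; L2[3][5] = 57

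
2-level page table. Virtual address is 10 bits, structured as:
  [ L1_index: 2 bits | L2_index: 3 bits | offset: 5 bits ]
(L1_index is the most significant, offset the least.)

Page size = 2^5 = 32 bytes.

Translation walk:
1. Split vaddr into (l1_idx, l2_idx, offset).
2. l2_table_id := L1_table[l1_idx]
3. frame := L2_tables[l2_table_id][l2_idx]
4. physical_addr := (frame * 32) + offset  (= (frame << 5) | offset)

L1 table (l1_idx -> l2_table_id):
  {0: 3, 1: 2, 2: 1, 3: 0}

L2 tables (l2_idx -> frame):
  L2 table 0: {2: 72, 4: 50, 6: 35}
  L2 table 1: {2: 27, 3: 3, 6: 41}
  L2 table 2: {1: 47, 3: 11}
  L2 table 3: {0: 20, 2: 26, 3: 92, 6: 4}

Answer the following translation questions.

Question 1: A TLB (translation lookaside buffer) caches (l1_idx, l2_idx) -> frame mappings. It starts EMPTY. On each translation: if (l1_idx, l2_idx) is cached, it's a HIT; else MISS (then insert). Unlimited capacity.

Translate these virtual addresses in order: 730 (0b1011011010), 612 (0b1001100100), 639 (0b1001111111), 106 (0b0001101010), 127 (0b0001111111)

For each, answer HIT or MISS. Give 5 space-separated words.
vaddr=730: (2,6) not in TLB -> MISS, insert
vaddr=612: (2,3) not in TLB -> MISS, insert
vaddr=639: (2,3) in TLB -> HIT
vaddr=106: (0,3) not in TLB -> MISS, insert
vaddr=127: (0,3) in TLB -> HIT

Answer: MISS MISS HIT MISS HIT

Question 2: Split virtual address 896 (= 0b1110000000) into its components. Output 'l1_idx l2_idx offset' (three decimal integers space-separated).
Answer: 3 4 0

Derivation:
vaddr = 896 = 0b1110000000
  top 2 bits -> l1_idx = 3
  next 3 bits -> l2_idx = 4
  bottom 5 bits -> offset = 0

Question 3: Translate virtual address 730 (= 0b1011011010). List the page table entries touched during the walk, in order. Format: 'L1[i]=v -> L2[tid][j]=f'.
Answer: L1[2]=1 -> L2[1][6]=41

Derivation:
vaddr = 730 = 0b1011011010
Split: l1_idx=2, l2_idx=6, offset=26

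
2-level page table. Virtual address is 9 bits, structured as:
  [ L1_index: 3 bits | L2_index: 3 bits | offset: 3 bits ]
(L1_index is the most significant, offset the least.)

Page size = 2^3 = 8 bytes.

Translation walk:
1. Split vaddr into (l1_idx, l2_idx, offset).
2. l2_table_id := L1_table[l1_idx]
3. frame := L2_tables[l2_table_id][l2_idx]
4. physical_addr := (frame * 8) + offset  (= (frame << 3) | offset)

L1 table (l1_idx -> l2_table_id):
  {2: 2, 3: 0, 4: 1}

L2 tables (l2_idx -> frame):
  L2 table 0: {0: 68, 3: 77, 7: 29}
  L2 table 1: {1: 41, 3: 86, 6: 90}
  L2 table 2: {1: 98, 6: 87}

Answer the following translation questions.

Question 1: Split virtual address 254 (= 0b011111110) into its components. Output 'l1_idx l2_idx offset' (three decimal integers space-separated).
Answer: 3 7 6

Derivation:
vaddr = 254 = 0b011111110
  top 3 bits -> l1_idx = 3
  next 3 bits -> l2_idx = 7
  bottom 3 bits -> offset = 6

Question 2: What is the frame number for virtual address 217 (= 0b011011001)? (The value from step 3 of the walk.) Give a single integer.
vaddr = 217: l1_idx=3, l2_idx=3
L1[3] = 0; L2[0][3] = 77

Answer: 77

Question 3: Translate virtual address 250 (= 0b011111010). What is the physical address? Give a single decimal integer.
vaddr = 250 = 0b011111010
Split: l1_idx=3, l2_idx=7, offset=2
L1[3] = 0
L2[0][7] = 29
paddr = 29 * 8 + 2 = 234

Answer: 234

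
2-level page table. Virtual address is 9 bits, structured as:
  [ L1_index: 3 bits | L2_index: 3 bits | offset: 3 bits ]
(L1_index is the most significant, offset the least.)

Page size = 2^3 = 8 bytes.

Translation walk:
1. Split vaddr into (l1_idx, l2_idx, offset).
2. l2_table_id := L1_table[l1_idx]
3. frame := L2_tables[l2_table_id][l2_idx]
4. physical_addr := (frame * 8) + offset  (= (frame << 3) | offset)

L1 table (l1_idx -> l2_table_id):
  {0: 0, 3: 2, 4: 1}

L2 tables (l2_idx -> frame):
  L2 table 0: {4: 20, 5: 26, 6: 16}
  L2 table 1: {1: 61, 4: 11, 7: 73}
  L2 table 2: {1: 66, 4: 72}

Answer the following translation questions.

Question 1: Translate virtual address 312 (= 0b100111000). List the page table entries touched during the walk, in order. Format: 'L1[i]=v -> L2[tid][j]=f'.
vaddr = 312 = 0b100111000
Split: l1_idx=4, l2_idx=7, offset=0

Answer: L1[4]=1 -> L2[1][7]=73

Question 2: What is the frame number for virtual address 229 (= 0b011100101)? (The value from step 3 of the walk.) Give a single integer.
Answer: 72

Derivation:
vaddr = 229: l1_idx=3, l2_idx=4
L1[3] = 2; L2[2][4] = 72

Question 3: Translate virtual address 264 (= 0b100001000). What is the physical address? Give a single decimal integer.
vaddr = 264 = 0b100001000
Split: l1_idx=4, l2_idx=1, offset=0
L1[4] = 1
L2[1][1] = 61
paddr = 61 * 8 + 0 = 488

Answer: 488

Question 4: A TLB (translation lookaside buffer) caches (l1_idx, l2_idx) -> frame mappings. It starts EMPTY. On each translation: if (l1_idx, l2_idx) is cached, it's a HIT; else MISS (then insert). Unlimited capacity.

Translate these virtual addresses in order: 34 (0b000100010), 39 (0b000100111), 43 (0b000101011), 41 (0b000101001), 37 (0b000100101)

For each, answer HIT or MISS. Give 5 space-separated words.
vaddr=34: (0,4) not in TLB -> MISS, insert
vaddr=39: (0,4) in TLB -> HIT
vaddr=43: (0,5) not in TLB -> MISS, insert
vaddr=41: (0,5) in TLB -> HIT
vaddr=37: (0,4) in TLB -> HIT

Answer: MISS HIT MISS HIT HIT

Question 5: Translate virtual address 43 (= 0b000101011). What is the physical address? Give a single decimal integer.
Answer: 211

Derivation:
vaddr = 43 = 0b000101011
Split: l1_idx=0, l2_idx=5, offset=3
L1[0] = 0
L2[0][5] = 26
paddr = 26 * 8 + 3 = 211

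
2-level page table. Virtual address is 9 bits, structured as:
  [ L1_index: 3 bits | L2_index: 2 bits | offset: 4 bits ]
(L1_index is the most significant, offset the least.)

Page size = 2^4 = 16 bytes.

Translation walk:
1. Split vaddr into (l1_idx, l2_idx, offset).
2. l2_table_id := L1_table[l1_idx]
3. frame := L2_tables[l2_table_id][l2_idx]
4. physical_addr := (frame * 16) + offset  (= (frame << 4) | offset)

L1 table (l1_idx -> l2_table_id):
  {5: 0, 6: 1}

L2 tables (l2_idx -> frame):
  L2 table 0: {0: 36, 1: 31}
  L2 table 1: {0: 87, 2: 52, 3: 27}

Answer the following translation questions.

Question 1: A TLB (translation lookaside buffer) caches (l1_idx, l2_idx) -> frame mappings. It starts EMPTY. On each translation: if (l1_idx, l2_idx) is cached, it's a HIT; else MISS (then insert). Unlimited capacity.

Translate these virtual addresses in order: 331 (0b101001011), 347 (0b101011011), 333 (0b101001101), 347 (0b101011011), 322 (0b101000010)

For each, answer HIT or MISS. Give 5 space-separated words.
Answer: MISS MISS HIT HIT HIT

Derivation:
vaddr=331: (5,0) not in TLB -> MISS, insert
vaddr=347: (5,1) not in TLB -> MISS, insert
vaddr=333: (5,0) in TLB -> HIT
vaddr=347: (5,1) in TLB -> HIT
vaddr=322: (5,0) in TLB -> HIT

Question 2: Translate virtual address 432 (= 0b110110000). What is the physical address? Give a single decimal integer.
vaddr = 432 = 0b110110000
Split: l1_idx=6, l2_idx=3, offset=0
L1[6] = 1
L2[1][3] = 27
paddr = 27 * 16 + 0 = 432

Answer: 432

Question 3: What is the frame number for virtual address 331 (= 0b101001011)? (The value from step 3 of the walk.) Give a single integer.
Answer: 36

Derivation:
vaddr = 331: l1_idx=5, l2_idx=0
L1[5] = 0; L2[0][0] = 36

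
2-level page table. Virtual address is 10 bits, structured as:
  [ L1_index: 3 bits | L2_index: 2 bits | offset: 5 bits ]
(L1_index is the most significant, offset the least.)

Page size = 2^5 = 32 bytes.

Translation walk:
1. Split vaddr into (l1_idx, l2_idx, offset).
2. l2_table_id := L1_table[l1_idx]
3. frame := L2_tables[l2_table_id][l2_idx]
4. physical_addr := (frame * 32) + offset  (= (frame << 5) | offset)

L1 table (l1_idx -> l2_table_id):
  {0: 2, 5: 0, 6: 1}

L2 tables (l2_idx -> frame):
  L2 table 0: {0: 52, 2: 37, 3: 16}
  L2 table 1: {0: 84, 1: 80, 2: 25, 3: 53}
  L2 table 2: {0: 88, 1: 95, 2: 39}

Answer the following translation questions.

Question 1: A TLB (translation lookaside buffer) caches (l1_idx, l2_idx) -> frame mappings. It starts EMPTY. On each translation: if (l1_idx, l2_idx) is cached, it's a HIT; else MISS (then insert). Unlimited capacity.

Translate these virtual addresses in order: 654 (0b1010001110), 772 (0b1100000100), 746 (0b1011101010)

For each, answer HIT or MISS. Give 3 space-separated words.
vaddr=654: (5,0) not in TLB -> MISS, insert
vaddr=772: (6,0) not in TLB -> MISS, insert
vaddr=746: (5,3) not in TLB -> MISS, insert

Answer: MISS MISS MISS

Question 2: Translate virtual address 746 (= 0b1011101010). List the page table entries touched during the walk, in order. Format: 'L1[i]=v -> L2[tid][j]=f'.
vaddr = 746 = 0b1011101010
Split: l1_idx=5, l2_idx=3, offset=10

Answer: L1[5]=0 -> L2[0][3]=16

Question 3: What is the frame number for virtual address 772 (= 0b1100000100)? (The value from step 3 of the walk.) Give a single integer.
vaddr = 772: l1_idx=6, l2_idx=0
L1[6] = 1; L2[1][0] = 84

Answer: 84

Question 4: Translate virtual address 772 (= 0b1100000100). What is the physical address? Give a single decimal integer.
vaddr = 772 = 0b1100000100
Split: l1_idx=6, l2_idx=0, offset=4
L1[6] = 1
L2[1][0] = 84
paddr = 84 * 32 + 4 = 2692

Answer: 2692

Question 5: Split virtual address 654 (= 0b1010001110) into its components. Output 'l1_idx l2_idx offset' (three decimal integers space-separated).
vaddr = 654 = 0b1010001110
  top 3 bits -> l1_idx = 5
  next 2 bits -> l2_idx = 0
  bottom 5 bits -> offset = 14

Answer: 5 0 14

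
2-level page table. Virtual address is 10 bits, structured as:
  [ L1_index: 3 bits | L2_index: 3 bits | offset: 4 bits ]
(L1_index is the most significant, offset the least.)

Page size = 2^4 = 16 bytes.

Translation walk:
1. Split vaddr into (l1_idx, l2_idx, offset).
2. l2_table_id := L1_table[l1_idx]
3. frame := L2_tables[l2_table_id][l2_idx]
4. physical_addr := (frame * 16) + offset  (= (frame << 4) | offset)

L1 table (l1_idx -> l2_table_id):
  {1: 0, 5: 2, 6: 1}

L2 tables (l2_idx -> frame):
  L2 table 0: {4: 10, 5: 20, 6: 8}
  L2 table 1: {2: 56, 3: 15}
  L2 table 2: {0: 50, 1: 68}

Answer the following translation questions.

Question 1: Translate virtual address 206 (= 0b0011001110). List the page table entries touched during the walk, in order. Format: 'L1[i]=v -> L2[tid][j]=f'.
Answer: L1[1]=0 -> L2[0][4]=10

Derivation:
vaddr = 206 = 0b0011001110
Split: l1_idx=1, l2_idx=4, offset=14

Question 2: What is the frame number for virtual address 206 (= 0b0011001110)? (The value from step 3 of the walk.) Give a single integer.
Answer: 10

Derivation:
vaddr = 206: l1_idx=1, l2_idx=4
L1[1] = 0; L2[0][4] = 10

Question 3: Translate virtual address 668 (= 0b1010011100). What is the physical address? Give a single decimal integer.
Answer: 1100

Derivation:
vaddr = 668 = 0b1010011100
Split: l1_idx=5, l2_idx=1, offset=12
L1[5] = 2
L2[2][1] = 68
paddr = 68 * 16 + 12 = 1100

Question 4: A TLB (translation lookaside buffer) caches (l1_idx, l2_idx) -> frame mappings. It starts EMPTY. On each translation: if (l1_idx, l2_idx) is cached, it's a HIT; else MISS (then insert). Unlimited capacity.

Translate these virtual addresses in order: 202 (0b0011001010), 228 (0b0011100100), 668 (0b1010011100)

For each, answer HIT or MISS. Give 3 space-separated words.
vaddr=202: (1,4) not in TLB -> MISS, insert
vaddr=228: (1,6) not in TLB -> MISS, insert
vaddr=668: (5,1) not in TLB -> MISS, insert

Answer: MISS MISS MISS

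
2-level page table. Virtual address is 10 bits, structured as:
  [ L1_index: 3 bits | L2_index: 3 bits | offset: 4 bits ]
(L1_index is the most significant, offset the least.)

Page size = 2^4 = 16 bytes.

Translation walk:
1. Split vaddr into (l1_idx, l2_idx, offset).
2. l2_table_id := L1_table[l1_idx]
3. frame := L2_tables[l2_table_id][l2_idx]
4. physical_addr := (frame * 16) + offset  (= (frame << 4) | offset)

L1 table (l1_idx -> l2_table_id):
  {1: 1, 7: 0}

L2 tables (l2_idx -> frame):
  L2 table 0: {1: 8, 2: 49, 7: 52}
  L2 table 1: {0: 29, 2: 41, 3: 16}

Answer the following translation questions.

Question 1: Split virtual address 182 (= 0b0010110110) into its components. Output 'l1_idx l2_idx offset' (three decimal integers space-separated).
vaddr = 182 = 0b0010110110
  top 3 bits -> l1_idx = 1
  next 3 bits -> l2_idx = 3
  bottom 4 bits -> offset = 6

Answer: 1 3 6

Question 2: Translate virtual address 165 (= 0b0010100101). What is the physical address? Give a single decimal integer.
vaddr = 165 = 0b0010100101
Split: l1_idx=1, l2_idx=2, offset=5
L1[1] = 1
L2[1][2] = 41
paddr = 41 * 16 + 5 = 661

Answer: 661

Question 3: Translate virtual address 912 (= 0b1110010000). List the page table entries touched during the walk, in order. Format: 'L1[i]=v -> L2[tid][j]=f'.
Answer: L1[7]=0 -> L2[0][1]=8

Derivation:
vaddr = 912 = 0b1110010000
Split: l1_idx=7, l2_idx=1, offset=0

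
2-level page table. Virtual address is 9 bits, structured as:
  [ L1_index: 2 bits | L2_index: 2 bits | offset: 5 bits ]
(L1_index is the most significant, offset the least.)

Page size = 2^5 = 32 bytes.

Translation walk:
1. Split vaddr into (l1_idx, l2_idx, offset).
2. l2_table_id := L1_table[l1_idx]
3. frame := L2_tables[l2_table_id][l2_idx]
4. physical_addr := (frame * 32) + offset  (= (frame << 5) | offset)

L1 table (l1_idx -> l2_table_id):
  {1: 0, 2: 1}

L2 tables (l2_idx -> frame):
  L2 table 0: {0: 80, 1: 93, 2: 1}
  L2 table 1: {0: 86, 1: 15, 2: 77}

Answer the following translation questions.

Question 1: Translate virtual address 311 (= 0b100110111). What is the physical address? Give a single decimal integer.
Answer: 503

Derivation:
vaddr = 311 = 0b100110111
Split: l1_idx=2, l2_idx=1, offset=23
L1[2] = 1
L2[1][1] = 15
paddr = 15 * 32 + 23 = 503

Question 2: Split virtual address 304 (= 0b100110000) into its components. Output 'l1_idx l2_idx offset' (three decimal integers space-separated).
Answer: 2 1 16

Derivation:
vaddr = 304 = 0b100110000
  top 2 bits -> l1_idx = 2
  next 2 bits -> l2_idx = 1
  bottom 5 bits -> offset = 16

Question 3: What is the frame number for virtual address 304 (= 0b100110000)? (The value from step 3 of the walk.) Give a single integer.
vaddr = 304: l1_idx=2, l2_idx=1
L1[2] = 1; L2[1][1] = 15

Answer: 15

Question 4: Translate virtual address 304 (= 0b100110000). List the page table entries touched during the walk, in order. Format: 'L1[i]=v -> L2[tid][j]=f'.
vaddr = 304 = 0b100110000
Split: l1_idx=2, l2_idx=1, offset=16

Answer: L1[2]=1 -> L2[1][1]=15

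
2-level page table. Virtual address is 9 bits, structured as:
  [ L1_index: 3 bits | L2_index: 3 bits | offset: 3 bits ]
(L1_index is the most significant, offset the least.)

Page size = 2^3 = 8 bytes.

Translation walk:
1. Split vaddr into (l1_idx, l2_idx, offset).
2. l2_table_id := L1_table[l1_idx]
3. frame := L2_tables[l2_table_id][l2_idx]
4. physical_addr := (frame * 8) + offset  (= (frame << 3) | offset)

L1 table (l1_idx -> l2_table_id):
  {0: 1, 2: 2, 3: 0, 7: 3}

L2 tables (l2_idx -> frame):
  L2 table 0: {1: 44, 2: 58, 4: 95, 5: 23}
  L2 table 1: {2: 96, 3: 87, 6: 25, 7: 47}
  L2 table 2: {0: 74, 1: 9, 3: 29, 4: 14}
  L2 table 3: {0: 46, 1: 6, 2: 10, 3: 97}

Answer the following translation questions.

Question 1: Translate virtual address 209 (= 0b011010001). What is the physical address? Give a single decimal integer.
Answer: 465

Derivation:
vaddr = 209 = 0b011010001
Split: l1_idx=3, l2_idx=2, offset=1
L1[3] = 0
L2[0][2] = 58
paddr = 58 * 8 + 1 = 465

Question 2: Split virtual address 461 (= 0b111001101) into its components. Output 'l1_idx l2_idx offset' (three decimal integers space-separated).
Answer: 7 1 5

Derivation:
vaddr = 461 = 0b111001101
  top 3 bits -> l1_idx = 7
  next 3 bits -> l2_idx = 1
  bottom 3 bits -> offset = 5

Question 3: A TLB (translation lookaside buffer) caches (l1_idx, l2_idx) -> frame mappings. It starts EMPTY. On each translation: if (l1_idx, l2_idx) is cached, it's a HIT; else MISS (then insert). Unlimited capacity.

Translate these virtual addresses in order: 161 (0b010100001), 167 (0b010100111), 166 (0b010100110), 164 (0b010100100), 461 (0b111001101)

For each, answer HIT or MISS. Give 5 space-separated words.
vaddr=161: (2,4) not in TLB -> MISS, insert
vaddr=167: (2,4) in TLB -> HIT
vaddr=166: (2,4) in TLB -> HIT
vaddr=164: (2,4) in TLB -> HIT
vaddr=461: (7,1) not in TLB -> MISS, insert

Answer: MISS HIT HIT HIT MISS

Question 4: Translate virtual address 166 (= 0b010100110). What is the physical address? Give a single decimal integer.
Answer: 118

Derivation:
vaddr = 166 = 0b010100110
Split: l1_idx=2, l2_idx=4, offset=6
L1[2] = 2
L2[2][4] = 14
paddr = 14 * 8 + 6 = 118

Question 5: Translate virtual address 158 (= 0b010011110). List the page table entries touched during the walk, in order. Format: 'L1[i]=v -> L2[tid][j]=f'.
vaddr = 158 = 0b010011110
Split: l1_idx=2, l2_idx=3, offset=6

Answer: L1[2]=2 -> L2[2][3]=29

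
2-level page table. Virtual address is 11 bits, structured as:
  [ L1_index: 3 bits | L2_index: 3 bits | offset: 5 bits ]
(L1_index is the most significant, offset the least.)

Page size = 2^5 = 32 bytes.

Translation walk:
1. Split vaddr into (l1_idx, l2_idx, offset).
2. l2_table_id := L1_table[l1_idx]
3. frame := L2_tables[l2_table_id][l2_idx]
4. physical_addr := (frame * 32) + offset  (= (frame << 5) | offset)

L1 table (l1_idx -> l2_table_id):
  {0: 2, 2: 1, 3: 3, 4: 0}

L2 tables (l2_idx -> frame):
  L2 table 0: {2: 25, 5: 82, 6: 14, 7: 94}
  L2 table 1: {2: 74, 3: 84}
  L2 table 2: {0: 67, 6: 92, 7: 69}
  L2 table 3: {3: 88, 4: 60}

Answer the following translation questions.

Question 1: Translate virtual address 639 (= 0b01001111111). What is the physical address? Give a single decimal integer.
vaddr = 639 = 0b01001111111
Split: l1_idx=2, l2_idx=3, offset=31
L1[2] = 1
L2[1][3] = 84
paddr = 84 * 32 + 31 = 2719

Answer: 2719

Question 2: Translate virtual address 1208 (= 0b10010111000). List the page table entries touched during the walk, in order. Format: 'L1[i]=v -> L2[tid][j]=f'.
Answer: L1[4]=0 -> L2[0][5]=82

Derivation:
vaddr = 1208 = 0b10010111000
Split: l1_idx=4, l2_idx=5, offset=24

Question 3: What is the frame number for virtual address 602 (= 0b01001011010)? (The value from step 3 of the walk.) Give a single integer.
Answer: 74

Derivation:
vaddr = 602: l1_idx=2, l2_idx=2
L1[2] = 1; L2[1][2] = 74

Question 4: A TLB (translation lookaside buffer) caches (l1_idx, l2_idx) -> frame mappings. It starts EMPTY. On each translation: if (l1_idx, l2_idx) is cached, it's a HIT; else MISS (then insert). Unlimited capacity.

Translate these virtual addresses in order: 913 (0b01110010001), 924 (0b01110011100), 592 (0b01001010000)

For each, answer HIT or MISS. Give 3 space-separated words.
Answer: MISS HIT MISS

Derivation:
vaddr=913: (3,4) not in TLB -> MISS, insert
vaddr=924: (3,4) in TLB -> HIT
vaddr=592: (2,2) not in TLB -> MISS, insert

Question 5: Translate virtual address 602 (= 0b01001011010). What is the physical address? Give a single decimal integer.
vaddr = 602 = 0b01001011010
Split: l1_idx=2, l2_idx=2, offset=26
L1[2] = 1
L2[1][2] = 74
paddr = 74 * 32 + 26 = 2394

Answer: 2394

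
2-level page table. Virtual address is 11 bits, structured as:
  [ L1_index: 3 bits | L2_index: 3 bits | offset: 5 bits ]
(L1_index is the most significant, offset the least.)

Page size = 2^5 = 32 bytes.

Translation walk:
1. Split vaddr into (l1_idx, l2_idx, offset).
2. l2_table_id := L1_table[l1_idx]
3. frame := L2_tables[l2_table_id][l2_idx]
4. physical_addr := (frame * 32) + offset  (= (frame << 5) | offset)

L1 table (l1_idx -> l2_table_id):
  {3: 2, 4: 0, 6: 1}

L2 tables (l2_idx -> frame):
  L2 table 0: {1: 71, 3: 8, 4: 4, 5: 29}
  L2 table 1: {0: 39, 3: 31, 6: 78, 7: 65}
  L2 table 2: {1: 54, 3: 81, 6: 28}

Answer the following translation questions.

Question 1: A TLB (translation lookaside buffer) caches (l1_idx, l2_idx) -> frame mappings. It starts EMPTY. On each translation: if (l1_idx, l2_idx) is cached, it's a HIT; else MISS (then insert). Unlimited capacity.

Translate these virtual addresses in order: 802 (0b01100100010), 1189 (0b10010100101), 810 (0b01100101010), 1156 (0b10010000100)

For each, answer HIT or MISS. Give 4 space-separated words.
vaddr=802: (3,1) not in TLB -> MISS, insert
vaddr=1189: (4,5) not in TLB -> MISS, insert
vaddr=810: (3,1) in TLB -> HIT
vaddr=1156: (4,4) not in TLB -> MISS, insert

Answer: MISS MISS HIT MISS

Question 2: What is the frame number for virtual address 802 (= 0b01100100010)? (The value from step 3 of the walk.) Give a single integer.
vaddr = 802: l1_idx=3, l2_idx=1
L1[3] = 2; L2[2][1] = 54

Answer: 54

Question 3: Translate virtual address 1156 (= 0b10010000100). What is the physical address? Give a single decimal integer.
vaddr = 1156 = 0b10010000100
Split: l1_idx=4, l2_idx=4, offset=4
L1[4] = 0
L2[0][4] = 4
paddr = 4 * 32 + 4 = 132

Answer: 132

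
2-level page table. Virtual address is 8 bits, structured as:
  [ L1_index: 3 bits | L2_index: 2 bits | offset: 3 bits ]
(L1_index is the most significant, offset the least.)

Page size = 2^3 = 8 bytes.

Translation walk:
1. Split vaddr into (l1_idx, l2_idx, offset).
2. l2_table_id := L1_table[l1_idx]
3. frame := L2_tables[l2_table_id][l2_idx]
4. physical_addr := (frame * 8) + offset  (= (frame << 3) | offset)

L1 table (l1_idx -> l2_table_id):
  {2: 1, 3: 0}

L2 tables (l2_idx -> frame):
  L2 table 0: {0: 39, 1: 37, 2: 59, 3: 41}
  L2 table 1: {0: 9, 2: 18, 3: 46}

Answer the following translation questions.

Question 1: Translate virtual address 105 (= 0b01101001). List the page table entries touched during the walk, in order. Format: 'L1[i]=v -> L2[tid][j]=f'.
vaddr = 105 = 0b01101001
Split: l1_idx=3, l2_idx=1, offset=1

Answer: L1[3]=0 -> L2[0][1]=37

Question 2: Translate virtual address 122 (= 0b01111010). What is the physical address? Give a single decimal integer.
Answer: 330

Derivation:
vaddr = 122 = 0b01111010
Split: l1_idx=3, l2_idx=3, offset=2
L1[3] = 0
L2[0][3] = 41
paddr = 41 * 8 + 2 = 330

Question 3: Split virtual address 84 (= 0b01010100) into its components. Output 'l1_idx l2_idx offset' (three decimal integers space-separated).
Answer: 2 2 4

Derivation:
vaddr = 84 = 0b01010100
  top 3 bits -> l1_idx = 2
  next 2 bits -> l2_idx = 2
  bottom 3 bits -> offset = 4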